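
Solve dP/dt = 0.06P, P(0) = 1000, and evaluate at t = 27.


The ODE dP/dt = 0.06P has solution P(t) = P(0)e^(0.06t).
Substitute P(0) = 1000 and t = 27: P(27) = 1000 e^(1.62) ≈ 5053.


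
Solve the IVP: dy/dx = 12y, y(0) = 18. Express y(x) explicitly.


General solution of y' = 12y is y = Ce^(12x).
Apply y(0) = 18: C = 18.
Particular solution: y = 18e^(12x).


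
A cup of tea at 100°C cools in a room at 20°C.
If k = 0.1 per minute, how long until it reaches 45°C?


From T(t) = T_a + (T₀ - T_a)e^(-kt), set T(t) = 45:
(45 - 20) / (100 - 20) = e^(-0.1t), so t = -ln(0.312)/0.1 ≈ 11.6 minutes.


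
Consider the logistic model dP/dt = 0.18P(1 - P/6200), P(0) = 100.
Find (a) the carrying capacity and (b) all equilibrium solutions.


Logistic ODE dP/dt = 0.18P(1 - P/6200) has equilibria where dP/dt = 0, i.e. P = 0 or P = 6200.
The coefficient (1 - P/K) = 0 when P = K, identifying K = 6200 as the carrying capacity.
(a) K = 6200; (b) equilibria P = 0 and P = 6200.


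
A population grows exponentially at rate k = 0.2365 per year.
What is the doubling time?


Exponential growth: P(t) = P₀ e^(0.2365t). Set P(t)/P₀ = 2: e^(0.2365t) = 2.
Solve: t = ln(2)/0.2365 ≈ 2.93 years.


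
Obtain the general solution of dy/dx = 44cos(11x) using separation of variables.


g(y) = 1, so integrate directly: y = ∫ 44cos(11x) dx = 4sin(11x) + C.


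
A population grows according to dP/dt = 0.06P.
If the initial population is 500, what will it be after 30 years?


The ODE dP/dt = 0.06P has solution P(t) = P(0)e^(0.06t).
Substitute P(0) = 500 and t = 30: P(30) = 500 e^(1.80) ≈ 3025.


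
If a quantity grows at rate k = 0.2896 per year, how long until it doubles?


Exponential growth: P(t) = P₀ e^(0.2896t). Set P(t)/P₀ = 2: e^(0.2896t) = 2.
Solve: t = ln(2)/0.2896 ≈ 2.39 years.


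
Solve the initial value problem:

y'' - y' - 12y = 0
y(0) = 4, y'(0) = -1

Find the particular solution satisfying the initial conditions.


Characteristic roots of r² - r - 12 = 0 are 4, -3.
General solution y = c₁ e^(4x) + c₂ e^(-3x).
Apply y(0) = 4: c₁ + c₂ = 4. Apply y'(0) = -1: 4 c₁ - 3 c₂ = -1.
Solve: c₁ = 11/7, c₂ = 17/7.
Particular solution: y = (11/7)e^(4x) + (17/7)e^(-3x).


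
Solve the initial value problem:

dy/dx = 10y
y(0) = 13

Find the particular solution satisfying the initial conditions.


General solution of y' = 10y is y = Ce^(10x).
Apply y(0) = 13: C = 13.
Particular solution: y = 13e^(10x).


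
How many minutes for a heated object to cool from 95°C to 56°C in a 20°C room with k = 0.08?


From T(t) = T_a + (T₀ - T_a)e^(-kt), set T(t) = 56:
(56 - 20) / (95 - 20) = e^(-0.08t), so t = -ln(0.480)/0.08 ≈ 9.2 minutes.


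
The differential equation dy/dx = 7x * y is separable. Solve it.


Separate variables: dy/y = 7x dx.
Integrate: ln|y| = (7/2)x^2 + C₀.
Exponentiate: y = Ce^((7/2)x^2).


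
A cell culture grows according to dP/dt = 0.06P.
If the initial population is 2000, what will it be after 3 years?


The ODE dP/dt = 0.06P has solution P(t) = P(0)e^(0.06t).
Substitute P(0) = 2000 and t = 3: P(3) = 2000 e^(0.18) ≈ 2394.


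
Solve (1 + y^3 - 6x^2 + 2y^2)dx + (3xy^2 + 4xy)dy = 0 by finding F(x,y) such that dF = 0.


Check exactness: ∂M/∂y = 3y^2 + 4y and ∂N/∂x = 3y^2 + 4y; equal, so the equation is exact.
Integrate M with respect to x (treating y as constant): ∫M dx = x + xy^3 - 2x^3 + 2xy^2 + h(y).
Differentiate w.r.t. y and set equal to N: all terms match, so h'(y) = 0 and h is a constant absorbed into C.
General solution: x + xy^3 - 2x^3 + 2xy^2 = C.


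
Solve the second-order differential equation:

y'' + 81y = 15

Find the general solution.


Homogeneous part: r² + 81 = 0 ⇒ r = ±9i, so y_h = C₁cos(9x) + C₂sin(9x).
Try constant y_p = A; plug in: 81A = 15 ⇒ A = 5/27.
General solution: y = C₁cos(9x) + C₂sin(9x) + 5/27.


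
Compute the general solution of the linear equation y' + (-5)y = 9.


P(x) = -5 ⇒ μ = e^(-5x).
(μ y)' = 9e^(-5x) ⇒ μ y = -(9/5)e^(-5x) + C.
Divide by μ: y = -9/5 + Ce^(5x).


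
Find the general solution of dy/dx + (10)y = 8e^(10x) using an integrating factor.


P(x) = 10 ⇒ μ = e^(10x).
(μ y)' = 8e^(20x) ⇒ μ y = (8/20)e^(20x) + C.
Divide by μ: y = (2/5)e^(10x) + Ce^(-10x).


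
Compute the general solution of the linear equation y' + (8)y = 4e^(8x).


P(x) = 8 ⇒ μ = e^(8x).
(μ y)' = 4e^(16x) ⇒ μ y = (4/16)e^(16x) + C.
Divide by μ: y = (1/4)e^(8x) + Ce^(-8x).


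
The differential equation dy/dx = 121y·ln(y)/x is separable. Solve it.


Separate: dy/[y ln(y)] = 121 dx/x.
Substitute u = ln(y): du/u = 121 dx/x.
Integrate: ln|ln(y)| = 121ln|x| + C₀, hence ln(y) = C·x^121.


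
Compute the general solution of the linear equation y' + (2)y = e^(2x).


P(x) = 2 ⇒ μ = e^(2x).
(μ y)' = e^(4x) ⇒ μ y = e^(4x)/4 + C.
Divide by μ: y = (1/4)e^(2x) + Ce^(-2x).


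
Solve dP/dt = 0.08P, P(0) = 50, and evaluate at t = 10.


The ODE dP/dt = 0.08P has solution P(t) = P(0)e^(0.08t).
Substitute P(0) = 50 and t = 10: P(10) = 50 e^(0.80) ≈ 111.


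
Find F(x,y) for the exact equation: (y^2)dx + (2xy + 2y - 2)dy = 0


Check exactness: ∂M/∂y = 2y and ∂N/∂x = 2y; equal, so the equation is exact.
Integrate M with respect to x (treating y as constant): ∫M dx = xy^2 + h(y).
Differentiate w.r.t. y and set equal to N: the x-dependent terms already match, leaving h'(y) = 2y - 2. Integrate: h(y) = y^2 - 2y.
So F(x,y) = xy^2 + y^2 - 2y.
General solution: xy^2 + y^2 - 2y = C.


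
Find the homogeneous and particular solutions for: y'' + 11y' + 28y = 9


Characteristic roots of r² + 11r + 28 = 0 are -4, -7.
y_h = C₁e^(-4x) + C₂e^(-7x).
Constant forcing; try y_p = A. Then 28A = 9 ⇒ A = 9/28.
General solution: y = C₁e^(-4x) + C₂e^(-7x) + 9/28.


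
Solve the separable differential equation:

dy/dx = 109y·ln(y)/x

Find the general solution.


Separate: dy/[y ln(y)] = 109 dx/x.
Substitute u = ln(y): du/u = 109 dx/x.
Integrate: ln|ln(y)| = 109ln|x| + C₀, hence ln(y) = C·x^109.


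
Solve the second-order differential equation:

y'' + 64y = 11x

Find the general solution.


Homogeneous: r² + 64 = 0 ⇒ r = ±8i, y_h = C₁cos(8x) + C₂sin(8x).
Polynomial forcing; try y_p = Ax + B. Then y_p'' + 64 y_p = 64(Ax + B) = 11x, so B = 0 and A = 11/64.
General solution: y = C₁cos(8x) + C₂sin(8x) + (11/64)x.


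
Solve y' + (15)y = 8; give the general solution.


P(x) = 15, Q(x) = 8; integrating factor μ = e^(15x).
(μ y)' = 8e^(15x) ⇒ μ y = (8/15)e^(15x) + C.
Divide by μ: y = 8/15 + Ce^(-15x).


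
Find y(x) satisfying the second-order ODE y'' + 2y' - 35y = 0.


Characteristic equation: r² + 2r - 35 = 0.
Factor: (r + 7)(r - 5) = 0 ⇒ r = -7, 5 (distinct real).
General solution: y = C₁e^(-7x) + C₂e^(5x).


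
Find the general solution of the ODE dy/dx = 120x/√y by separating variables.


Separate: √y dy = 120x dx.
Integrate: (2/3)y^(3/2) = 60x² + C.


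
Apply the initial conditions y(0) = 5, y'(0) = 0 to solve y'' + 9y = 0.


Characteristic roots of r² + 9 = 0 are ±3i, so y = C₁cos(3x) + C₂sin(3x).
Apply y(0) = 5: C₁ = 5. Differentiate and apply y'(0) = 0: 3·C₂ = 0, so C₂ = 0.
Particular solution: y = 5cos(3x).


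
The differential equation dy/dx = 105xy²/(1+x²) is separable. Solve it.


Separate: dy/y² = 105x/(1+x²) dx.
Integrate LHS: ∫ dy/y² = -1/y.
Integrate RHS via u = 1+x²: (105/2)ln(1+x²) + C.
Result: -1/y = (105/2)ln(1+x²) + C.


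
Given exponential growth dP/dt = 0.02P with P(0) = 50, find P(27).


The ODE dP/dt = 0.02P has solution P(t) = P(0)e^(0.02t).
Substitute P(0) = 50 and t = 27: P(27) = 50 e^(0.54) ≈ 86.


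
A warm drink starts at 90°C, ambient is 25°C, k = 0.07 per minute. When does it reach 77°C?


From T(t) = T_a + (T₀ - T_a)e^(-kt), set T(t) = 77:
(77 - 25) / (90 - 25) = e^(-0.07t), so t = -ln(0.800)/0.07 ≈ 3.2 minutes.


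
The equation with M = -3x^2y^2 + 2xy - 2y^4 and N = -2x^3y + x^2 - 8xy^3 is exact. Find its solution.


Check exactness: ∂M/∂y = -6x^2y + 2x - 8y^3 and ∂N/∂x = -6x^2y + 2x - 8y^3; equal, so the equation is exact.
Integrate M with respect to x (treating y as constant): ∫M dx = -x^3y^2 + x^2y - 2xy^4 + h(y).
Differentiate w.r.t. y and set equal to N: all terms match, so h'(y) = 0 and h is a constant absorbed into C.
General solution: -x^3y^2 + x^2y - 2xy^4 = C.


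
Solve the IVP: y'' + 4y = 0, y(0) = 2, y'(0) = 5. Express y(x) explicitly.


Characteristic roots of r² + 4 = 0 are ±2i, so y = C₁cos(2x) + C₂sin(2x).
Apply y(0) = 2: C₁ = 2. Differentiate and apply y'(0) = 5: 2·C₂ = 5, so C₂ = 5/2.
Particular solution: y = 2cos(2x) + (5/2)sin(2x).


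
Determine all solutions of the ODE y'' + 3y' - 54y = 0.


Characteristic equation: r² + 3r - 54 = 0.
Factor: (r + 9)(r - 6) = 0 ⇒ r = -9, 6 (distinct real).
General solution: y = C₁e^(-9x) + C₂e^(6x).


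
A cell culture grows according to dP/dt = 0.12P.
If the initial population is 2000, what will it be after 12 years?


The ODE dP/dt = 0.12P has solution P(t) = P(0)e^(0.12t).
Substitute P(0) = 2000 and t = 12: P(12) = 2000 e^(1.44) ≈ 8441.


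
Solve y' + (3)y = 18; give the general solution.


P(x) = 3, Q(x) = 18; integrating factor μ = e^(3x).
(μ y)' = 18e^(3x) ⇒ μ y = 6e^(3x) + C.
Divide by μ: y = 6 + Ce^(-3x).


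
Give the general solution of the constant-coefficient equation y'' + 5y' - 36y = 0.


Characteristic equation: r² + 5r - 36 = 0.
Factor: (r - 4)(r + 9) = 0 ⇒ r = 4, -9 (distinct real).
General solution: y = C₁e^(4x) + C₂e^(-9x).


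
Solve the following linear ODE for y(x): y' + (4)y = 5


P(x) = 4, Q(x) = 5; integrating factor μ = e^(4x).
(μ y)' = 5e^(4x) ⇒ μ y = (5/4)e^(4x) + C.
Divide by μ: y = 5/4 + Ce^(-4x).


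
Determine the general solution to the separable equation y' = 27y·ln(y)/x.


Separate: dy/[y ln(y)] = 27 dx/x.
Substitute u = ln(y): du/u = 27 dx/x.
Integrate: ln|ln(y)| = 27ln|x| + C₀, hence ln(y) = C·x^27.


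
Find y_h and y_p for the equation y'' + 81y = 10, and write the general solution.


Homogeneous part: r² + 81 = 0 ⇒ r = ±9i, so y_h = C₁cos(9x) + C₂sin(9x).
Try constant y_p = A; plug in: 81A = 10 ⇒ A = 10/81.
General solution: y = C₁cos(9x) + C₂sin(9x) + 10/81.


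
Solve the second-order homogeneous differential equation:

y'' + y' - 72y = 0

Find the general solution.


Characteristic equation: r² + r - 72 = 0.
Factor: (r + 9)(r - 8) = 0 ⇒ r = -9, 8 (distinct real).
General solution: y = C₁e^(-9x) + C₂e^(8x).


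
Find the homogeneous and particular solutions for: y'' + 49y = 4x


Homogeneous: r² + 49 = 0 ⇒ r = ±7i, y_h = C₁cos(7x) + C₂sin(7x).
Polynomial forcing; try y_p = Ax + B. Then y_p'' + 49 y_p = 49(Ax + B) = 4x, so B = 0 and A = 4/49.
General solution: y = C₁cos(7x) + C₂sin(7x) + (4/49)x.


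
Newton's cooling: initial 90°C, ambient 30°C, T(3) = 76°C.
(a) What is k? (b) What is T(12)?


Newton's law: T(t) = T_a + (T₀ - T_a)e^(-kt).
(a) Use T(3) = 76: (76 - 30)/(90 - 30) = e^(-k·3), so k = -ln(0.767)/3 ≈ 0.0886.
(b) Apply k to t = 12: T(12) = 30 + (60)e^(-1.063) ≈ 50.7°C.


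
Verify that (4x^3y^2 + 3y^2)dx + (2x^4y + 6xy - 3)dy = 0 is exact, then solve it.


Check exactness: ∂M/∂y = 8x^3y + 6y and ∂N/∂x = 8x^3y + 6y; equal, so the equation is exact.
Integrate M with respect to x (treating y as constant): ∫M dx = x^4y^2 + 3xy^2 + h(y).
Differentiate w.r.t. y and set equal to N: the x-dependent terms already match, leaving h'(y) = -3. Integrate: h(y) = -3y.
So F(x,y) = x^4y^2 + 3xy^2 - 3y.
General solution: x^4y^2 + 3xy^2 - 3y = C.


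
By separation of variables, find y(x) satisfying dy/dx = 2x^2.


Integrate both sides with respect to x: y = ∫ 2x^2 dx = (2/3)x^3 + C.


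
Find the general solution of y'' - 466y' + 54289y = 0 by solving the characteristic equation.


Characteristic equation: r² - 466r + 54289 = 0, i.e. (r - 233)² = 0.
Repeated root r = 233; include an x factor for the second linearly independent solution.
General solution: y = (C₁ + C₂x)e^(233x).


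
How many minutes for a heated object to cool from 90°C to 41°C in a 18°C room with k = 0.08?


From T(t) = T_a + (T₀ - T_a)e^(-kt), set T(t) = 41:
(41 - 18) / (90 - 18) = e^(-0.08t), so t = -ln(0.319)/0.08 ≈ 14.3 minutes.


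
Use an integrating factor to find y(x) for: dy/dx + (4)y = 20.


P(x) = 4, Q(x) = 20; integrating factor μ = e^(4x).
(μ y)' = 20e^(4x) ⇒ μ y = 5e^(4x) + C.
Divide by μ: y = 5 + Ce^(-4x).


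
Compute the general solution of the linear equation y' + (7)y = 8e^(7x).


P(x) = 7 ⇒ μ = e^(7x).
(μ y)' = 8e^(14x) ⇒ μ y = (8/14)e^(14x) + C.
Divide by μ: y = (4/7)e^(7x) + Ce^(-7x).


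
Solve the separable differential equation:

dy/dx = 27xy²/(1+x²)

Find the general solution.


Separate: dy/y² = 27x/(1+x²) dx.
Integrate LHS: ∫ dy/y² = -1/y.
Integrate RHS via u = 1+x²: (27/2)ln(1+x²) + C.
Result: -1/y = (27/2)ln(1+x²) + C.


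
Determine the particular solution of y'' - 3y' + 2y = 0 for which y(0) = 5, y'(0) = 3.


Characteristic roots of r² - 3r + 2 = 0 are 1, 2.
General solution y = c₁ e^(x) + c₂ e^(2x).
Apply y(0) = 5: c₁ + c₂ = 5. Apply y'(0) = 3: 1 c₁ + 2 c₂ = 3.
Solve: c₁ = 7, c₂ = -2.
Particular solution: y = 7e^(x) - 2e^(2x).


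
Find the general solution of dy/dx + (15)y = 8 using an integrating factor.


P(x) = 15, Q(x) = 8; integrating factor μ = e^(15x).
(μ y)' = 8e^(15x) ⇒ μ y = (8/15)e^(15x) + C.
Divide by μ: y = 8/15 + Ce^(-15x).


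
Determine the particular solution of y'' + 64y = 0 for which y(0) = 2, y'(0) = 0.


Characteristic roots of r² + 64 = 0 are ±8i, so y = C₁cos(8x) + C₂sin(8x).
Apply y(0) = 2: C₁ = 2. Differentiate and apply y'(0) = 0: 8·C₂ = 0, so C₂ = 0.
Particular solution: y = 2cos(8x).


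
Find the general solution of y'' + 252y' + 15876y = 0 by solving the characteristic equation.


Characteristic equation: r² + 252r + 15876 = 0, i.e. (r + 126)² = 0.
Repeated root r = -126; include an x factor for the second linearly independent solution.
General solution: y = (C₁ + C₂x)e^(-126x).


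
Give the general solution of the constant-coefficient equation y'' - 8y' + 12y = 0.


Characteristic equation: r² - 8r + 12 = 0.
Factor: (r - 6)(r - 2) = 0 ⇒ r = 6, 2 (distinct real).
General solution: y = C₁e^(6x) + C₂e^(2x).


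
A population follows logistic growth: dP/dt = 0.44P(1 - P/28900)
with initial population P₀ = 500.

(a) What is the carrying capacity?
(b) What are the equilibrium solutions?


Logistic ODE dP/dt = 0.44P(1 - P/28900) has equilibria where dP/dt = 0, i.e. P = 0 or P = 28900.
The coefficient (1 - P/K) = 0 when P = K, identifying K = 28900 as the carrying capacity.
(a) K = 28900; (b) equilibria P = 0 and P = 28900.


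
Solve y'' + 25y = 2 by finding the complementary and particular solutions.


Homogeneous part: r² + 25 = 0 ⇒ r = ±5i, so y_h = C₁cos(5x) + C₂sin(5x).
Try constant y_p = A; plug in: 25A = 2 ⇒ A = 2/25.
General solution: y = C₁cos(5x) + C₂sin(5x) + 2/25.


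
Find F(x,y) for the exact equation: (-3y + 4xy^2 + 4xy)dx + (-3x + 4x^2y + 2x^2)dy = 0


Check exactness: ∂M/∂y = -3 + 8xy + 4x and ∂N/∂x = -3 + 8xy + 4x; equal, so the equation is exact.
Integrate M with respect to x (treating y as constant): ∫M dx = -3xy + 2x^2y^2 + 2x^2y + h(y).
Differentiate w.r.t. y and set equal to N: all terms match, so h'(y) = 0 and h is a constant absorbed into C.
General solution: -3xy + 2x^2y^2 + 2x^2y = C.


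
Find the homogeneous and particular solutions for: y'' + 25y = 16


Homogeneous part: r² + 25 = 0 ⇒ r = ±5i, so y_h = C₁cos(5x) + C₂sin(5x).
Try constant y_p = A; plug in: 25A = 16 ⇒ A = 16/25.
General solution: y = C₁cos(5x) + C₂sin(5x) + 16/25.


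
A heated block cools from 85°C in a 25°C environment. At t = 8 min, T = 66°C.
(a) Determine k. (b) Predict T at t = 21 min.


Newton's law: T(t) = T_a + (T₀ - T_a)e^(-kt).
(a) Use T(8) = 66: (66 - 25)/(85 - 25) = e^(-k·8), so k = -ln(0.683)/8 ≈ 0.0476.
(b) Apply k to t = 21: T(21) = 25 + (60)e^(-1.000) ≈ 47.1°C.


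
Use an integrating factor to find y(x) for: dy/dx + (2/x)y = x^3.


P(x) = 2/x ⇒ μ = x^2.
(x^2 y)' = x^2·x^3 = x^5.
Integrate: x^2 y = x^6/(6) + C.
Solve for y: y = (1/6)x^4 + C/x^2.


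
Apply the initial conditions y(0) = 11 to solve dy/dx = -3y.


General solution of y' = -3y is y = Ce^(-3x).
Apply y(0) = 11: C = 11.
Particular solution: y = 11e^(-3x).


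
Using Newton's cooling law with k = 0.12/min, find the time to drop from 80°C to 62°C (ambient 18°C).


From T(t) = T_a + (T₀ - T_a)e^(-kt), set T(t) = 62:
(62 - 18) / (80 - 18) = e^(-0.12t), so t = -ln(0.710)/0.12 ≈ 2.9 minutes.


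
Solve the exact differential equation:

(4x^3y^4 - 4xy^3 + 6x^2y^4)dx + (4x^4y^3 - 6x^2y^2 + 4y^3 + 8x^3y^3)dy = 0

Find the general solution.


Check exactness: ∂M/∂y = 16x^3y^3 - 12xy^2 + 24x^2y^3 and ∂N/∂x = 16x^3y^3 - 12xy^2 + 24x^2y^3; equal, so the equation is exact.
Integrate M with respect to x (treating y as constant): ∫M dx = x^4y^4 - 2x^2y^3 + 2x^3y^4 + h(y).
Differentiate w.r.t. y and set equal to N: the x-dependent terms already match, leaving h'(y) = 4y^3. Integrate: h(y) = y^4.
So F(x,y) = x^4y^4 - 2x^2y^3 + y^4 + 2x^3y^4.
General solution: x^4y^4 - 2x^2y^3 + y^4 + 2x^3y^4 = C.


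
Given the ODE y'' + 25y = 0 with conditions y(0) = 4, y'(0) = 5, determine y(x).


Characteristic roots of r² + 25 = 0 are ±5i, so y = C₁cos(5x) + C₂sin(5x).
Apply y(0) = 4: C₁ = 4. Differentiate and apply y'(0) = 5: 5·C₂ = 5, so C₂ = 1.
Particular solution: y = 4cos(5x) + sin(5x).


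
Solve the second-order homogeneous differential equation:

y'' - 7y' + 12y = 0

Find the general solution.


Characteristic equation: r² - 7r + 12 = 0.
Factor: (r - 3)(r - 4) = 0 ⇒ r = 3, 4 (distinct real).
General solution: y = C₁e^(3x) + C₂e^(4x).


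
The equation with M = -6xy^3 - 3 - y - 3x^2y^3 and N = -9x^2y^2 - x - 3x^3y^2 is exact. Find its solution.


Check exactness: ∂M/∂y = -18xy^2 - 1 - 9x^2y^2 and ∂N/∂x = -18xy^2 - 1 - 9x^2y^2; equal, so the equation is exact.
Integrate M with respect to x (treating y as constant): ∫M dx = -3x^2y^3 - 3x - xy - x^3y^3 + h(y).
Differentiate w.r.t. y and set equal to N: all terms match, so h'(y) = 0 and h is a constant absorbed into C.
General solution: -3x^2y^3 - 3x - xy - x^3y^3 = C.


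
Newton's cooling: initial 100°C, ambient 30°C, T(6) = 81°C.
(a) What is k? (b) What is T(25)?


Newton's law: T(t) = T_a + (T₀ - T_a)e^(-kt).
(a) Use T(6) = 81: (81 - 30)/(100 - 30) = e^(-k·6), so k = -ln(0.729)/6 ≈ 0.0528.
(b) Apply k to t = 25: T(25) = 30 + (70)e^(-1.319) ≈ 48.7°C.


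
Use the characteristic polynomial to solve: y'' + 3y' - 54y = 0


Characteristic equation: r² + 3r - 54 = 0.
Factor: (r + 9)(r - 6) = 0 ⇒ r = -9, 6 (distinct real).
General solution: y = C₁e^(-9x) + C₂e^(6x).


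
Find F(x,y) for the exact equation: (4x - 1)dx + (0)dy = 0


Check exactness: ∂M/∂y = 0 and ∂N/∂x = 0; equal, so the equation is exact.
Integrate M with respect to x (treating y as constant): ∫M dx = 2x^2 - x + h(y).
Differentiate w.r.t. y and set equal to N: all terms match, so h'(y) = 0 and h is a constant absorbed into C.
General solution: 2x^2 - x = C.


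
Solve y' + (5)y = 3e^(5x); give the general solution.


P(x) = 5 ⇒ μ = e^(5x).
(μ y)' = 3e^(10x) ⇒ μ y = (3/10)e^(10x) + C.
Divide by μ: y = (3/10)e^(5x) + Ce^(-5x).


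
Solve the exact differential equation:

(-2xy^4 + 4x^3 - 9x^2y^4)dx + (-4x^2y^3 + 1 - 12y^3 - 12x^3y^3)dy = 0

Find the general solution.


Check exactness: ∂M/∂y = -8xy^3 - 36x^2y^3 and ∂N/∂x = -8xy^3 - 36x^2y^3; equal, so the equation is exact.
Integrate M with respect to x (treating y as constant): ∫M dx = -x^2y^4 + x^4 - 3x^3y^4 + h(y).
Differentiate w.r.t. y and set equal to N: the x-dependent terms already match, leaving h'(y) = 1 - 12y^3. Integrate: h(y) = y - 3y^4.
So F(x,y) = -x^2y^4 + x^4 + y - 3y^4 - 3x^3y^4.
General solution: -x^2y^4 + x^4 + y - 3y^4 - 3x^3y^4 = C.


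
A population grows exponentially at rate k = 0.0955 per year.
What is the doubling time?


Exponential growth: P(t) = P₀ e^(0.0955t). Set P(t)/P₀ = 2: e^(0.0955t) = 2.
Solve: t = ln(2)/0.0955 ≈ 7.26 years.


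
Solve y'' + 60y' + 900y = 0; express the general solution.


Characteristic equation: r² + 60r + 900 = 0, i.e. (r + 30)² = 0.
Repeated root r = -30; include an x factor for the second linearly independent solution.
General solution: y = (C₁ + C₂x)e^(-30x).


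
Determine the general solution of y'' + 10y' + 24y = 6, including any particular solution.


Characteristic roots of r² + 10r + 24 = 0 are -4, -6.
y_h = C₁e^(-4x) + C₂e^(-6x).
Constant forcing; try y_p = A. Then 24A = 6 ⇒ A = 1/4.
General solution: y = C₁e^(-4x) + C₂e^(-6x) + 1/4.


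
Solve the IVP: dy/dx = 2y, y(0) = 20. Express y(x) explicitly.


General solution of y' = 2y is y = Ce^(2x).
Apply y(0) = 20: C = 20.
Particular solution: y = 20e^(2x).


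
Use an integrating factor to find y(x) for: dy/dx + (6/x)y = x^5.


P(x) = 6/x ⇒ μ = x^6.
(x^6 y)' = x^6·x^5 = x^11.
Integrate: x^6 y = x^12/(12) + C.
Solve for y: y = (1/12)x^6 + C/x^6.


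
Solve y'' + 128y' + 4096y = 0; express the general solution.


Characteristic equation: r² + 128r + 4096 = 0, i.e. (r + 64)² = 0.
Repeated root r = -64; include an x factor for the second linearly independent solution.
General solution: y = (C₁ + C₂x)e^(-64x).


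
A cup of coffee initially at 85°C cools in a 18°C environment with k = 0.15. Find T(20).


Newton's law: dT/dt = -k(T - T_a) has solution T(t) = T_a + (T₀ - T_a)e^(-kt).
Plug in T_a = 18, T₀ = 85, k = 0.15, t = 20: T(20) = 18 + (67)e^(-3.00) ≈ 21.3°C.


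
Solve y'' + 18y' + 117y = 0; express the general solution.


Characteristic equation: r² + 18r + 117 = 0.
Discriminant is negative; roots r = -9 ± 6i (complex conjugate pair).
General solution uses e^(α x)(C₁ cos(β x) + C₂ sin(β x)): y = e^(-9x)(C₁cos(6x) + C₂sin(6x)).


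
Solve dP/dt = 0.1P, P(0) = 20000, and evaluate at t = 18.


The ODE dP/dt = 0.1P has solution P(t) = P(0)e^(0.1t).
Substitute P(0) = 20000 and t = 18: P(18) = 20000 e^(1.80) ≈ 120993.


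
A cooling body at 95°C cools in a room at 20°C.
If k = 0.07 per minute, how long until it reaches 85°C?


From T(t) = T_a + (T₀ - T_a)e^(-kt), set T(t) = 85:
(85 - 20) / (95 - 20) = e^(-0.07t), so t = -ln(0.867)/0.07 ≈ 2.0 minutes.


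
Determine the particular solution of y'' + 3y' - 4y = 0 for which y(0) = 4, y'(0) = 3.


Characteristic roots of r² + 3r - 4 = 0 are -4, 1.
General solution y = c₁ e^(-4x) + c₂ e^(x).
Apply y(0) = 4: c₁ + c₂ = 4. Apply y'(0) = 3: -4 c₁ + 1 c₂ = 3.
Solve: c₁ = 1/5, c₂ = 19/5.
Particular solution: y = (1/5)e^(-4x) + (19/5)e^(x).


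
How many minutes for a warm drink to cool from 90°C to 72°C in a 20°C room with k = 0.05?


From T(t) = T_a + (T₀ - T_a)e^(-kt), set T(t) = 72:
(72 - 20) / (90 - 20) = e^(-0.05t), so t = -ln(0.743)/0.05 ≈ 5.9 minutes.


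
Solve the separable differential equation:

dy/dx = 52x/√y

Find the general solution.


Separate: √y dy = 52x dx.
Integrate: (2/3)y^(3/2) = 26x² + C.


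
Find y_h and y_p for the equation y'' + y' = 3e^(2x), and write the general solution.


Characteristic roots of r² + r = 0 are -1, 0.
y_h = C₁e^(-x) + C₂.
Forcing exponent 2 is not a characteristic root; try y_p = Ae^(2x).
Substitute: A·(4 + (1)·2 + (0)) = A·6 = 3, so A = 1/2.
General solution: y = C₁e^(-x) + C₂ + (1/2)e^(2x).


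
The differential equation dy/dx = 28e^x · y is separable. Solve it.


Separate variables: dy/y = 28e^x dx.
Integrate: ln|y| = 28e^x + C₀.
Exponentiate: y = Ce^(28e^x).


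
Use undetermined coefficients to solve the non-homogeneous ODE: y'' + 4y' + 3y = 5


Characteristic roots of r² + 4r + 3 = 0 are -1, -3.
y_h = C₁e^(-x) + C₂e^(-3x).
Constant forcing; try y_p = A. Then 3A = 5 ⇒ A = 5/3.
General solution: y = C₁e^(-x) + C₂e^(-3x) + 5/3.


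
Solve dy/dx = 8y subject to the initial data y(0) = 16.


General solution of y' = 8y is y = Ce^(8x).
Apply y(0) = 16: C = 16.
Particular solution: y = 16e^(8x).


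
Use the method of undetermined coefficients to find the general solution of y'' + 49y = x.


Homogeneous: r² + 49 = 0 ⇒ r = ±7i, y_h = C₁cos(7x) + C₂sin(7x).
Polynomial forcing; try y_p = Ax + B. Then y_p'' + 49 y_p = 49(Ax + B) = x, so B = 0 and A = 1/49.
General solution: y = C₁cos(7x) + C₂sin(7x) + (1/49)x.


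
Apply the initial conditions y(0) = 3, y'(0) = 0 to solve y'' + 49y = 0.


Characteristic roots of r² + 49 = 0 are ±7i, so y = C₁cos(7x) + C₂sin(7x).
Apply y(0) = 3: C₁ = 3. Differentiate and apply y'(0) = 0: 7·C₂ = 0, so C₂ = 0.
Particular solution: y = 3cos(7x).


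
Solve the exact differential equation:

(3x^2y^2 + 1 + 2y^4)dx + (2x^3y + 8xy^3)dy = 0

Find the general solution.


Check exactness: ∂M/∂y = 6x^2y + 8y^3 and ∂N/∂x = 6x^2y + 8y^3; equal, so the equation is exact.
Integrate M with respect to x (treating y as constant): ∫M dx = x^3y^2 + x + 2xy^4 + h(y).
Differentiate w.r.t. y and set equal to N: all terms match, so h'(y) = 0 and h is a constant absorbed into C.
General solution: x^3y^2 + x + 2xy^4 = C.


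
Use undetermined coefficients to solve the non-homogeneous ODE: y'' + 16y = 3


Homogeneous part: r² + 16 = 0 ⇒ r = ±4i, so y_h = C₁cos(4x) + C₂sin(4x).
Try constant y_p = A; plug in: 16A = 3 ⇒ A = 3/16.
General solution: y = C₁cos(4x) + C₂sin(4x) + 3/16.


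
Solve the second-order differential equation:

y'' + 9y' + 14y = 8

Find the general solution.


Characteristic roots of r² + 9r + 14 = 0 are -7, -2.
y_h = C₁e^(-7x) + C₂e^(-2x).
Constant forcing; try y_p = A. Then 14A = 8 ⇒ A = 4/7.
General solution: y = C₁e^(-7x) + C₂e^(-2x) + 4/7.


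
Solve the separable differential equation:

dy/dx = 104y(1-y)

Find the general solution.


Separate: dy/[y(1-y)] = 104 dx.
Partial fractions: 1/[y(1-y)] = 1/y + 1/(1-y).
Integrate: ln|y/(1-y)| = 104x + C₀.
Solve for y: y = 1/(1 + Ce^(-104x)).


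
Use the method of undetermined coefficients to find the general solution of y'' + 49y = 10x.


Homogeneous: r² + 49 = 0 ⇒ r = ±7i, y_h = C₁cos(7x) + C₂sin(7x).
Polynomial forcing; try y_p = Ax + B. Then y_p'' + 49 y_p = 49(Ax + B) = 10x, so B = 0 and A = 10/49.
General solution: y = C₁cos(7x) + C₂sin(7x) + (10/49)x.


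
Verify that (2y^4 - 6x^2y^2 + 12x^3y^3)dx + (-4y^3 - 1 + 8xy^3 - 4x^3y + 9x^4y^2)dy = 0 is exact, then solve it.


Check exactness: ∂M/∂y = 8y^3 - 12x^2y + 36x^3y^2 and ∂N/∂x = 8y^3 - 12x^2y + 36x^3y^2; equal, so the equation is exact.
Integrate M with respect to x (treating y as constant): ∫M dx = 2xy^4 - 2x^3y^2 + 3x^4y^3 + h(y).
Differentiate w.r.t. y and set equal to N: the x-dependent terms already match, leaving h'(y) = -4y^3 - 1. Integrate: h(y) = -y^4 - y.
So F(x,y) = -y^4 - y + 2xy^4 - 2x^3y^2 + 3x^4y^3.
General solution: -y^4 - y + 2xy^4 - 2x^3y^2 + 3x^4y^3 = C.


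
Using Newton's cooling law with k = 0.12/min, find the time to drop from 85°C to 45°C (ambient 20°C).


From T(t) = T_a + (T₀ - T_a)e^(-kt), set T(t) = 45:
(45 - 20) / (85 - 20) = e^(-0.12t), so t = -ln(0.385)/0.12 ≈ 8.0 minutes.


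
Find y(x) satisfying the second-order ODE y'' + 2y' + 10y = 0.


Characteristic equation: r² + 2r + 10 = 0.
Discriminant is negative; roots r = -1 ± 3i (complex conjugate pair).
General solution uses e^(α x)(C₁ cos(β x) + C₂ sin(β x)): y = e^(-x)(C₁cos(3x) + C₂sin(3x)).


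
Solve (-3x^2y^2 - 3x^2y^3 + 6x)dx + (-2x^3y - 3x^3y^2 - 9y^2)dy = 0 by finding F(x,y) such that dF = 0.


Check exactness: ∂M/∂y = -6x^2y - 9x^2y^2 and ∂N/∂x = -6x^2y - 9x^2y^2; equal, so the equation is exact.
Integrate M with respect to x (treating y as constant): ∫M dx = -x^3y^2 - x^3y^3 + 3x^2 + h(y).
Differentiate w.r.t. y and set equal to N: the x-dependent terms already match, leaving h'(y) = -9y^2. Integrate: h(y) = -3y^3.
So F(x,y) = -x^3y^2 - x^3y^3 + 3x^2 - 3y^3.
General solution: -x^3y^2 - x^3y^3 + 3x^2 - 3y^3 = C.


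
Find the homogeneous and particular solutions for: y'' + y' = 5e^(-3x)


Characteristic roots of r² + r = 0 are 0, -1.
y_h = C₁ + C₂e^(-x).
Forcing exponent -3 is not a characteristic root; try y_p = Ae^(-3x).
Substitute: A·(9 + (1)·-3 + (0)) = A·6 = 5, so A = 5/6.
General solution: y = C₁ + C₂e^(-x) + (5/6)e^(-3x).


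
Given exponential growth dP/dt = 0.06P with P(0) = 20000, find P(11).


The ODE dP/dt = 0.06P has solution P(t) = P(0)e^(0.06t).
Substitute P(0) = 20000 and t = 11: P(11) = 20000 e^(0.66) ≈ 38696.


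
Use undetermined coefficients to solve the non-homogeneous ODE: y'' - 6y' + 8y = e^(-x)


Characteristic roots of r² - 6r + 8 = 0 are 2, 4.
y_h = C₁e^(2x) + C₂e^(4x).
Forcing exponent -1 is not a characteristic root; try y_p = Ae^(-x).
Substitute: A·(1 + (-6)·-1 + (8)) = A·15 = 1, so A = 1/15.
General solution: y = C₁e^(2x) + C₂e^(4x) + (1/15)e^(-x).


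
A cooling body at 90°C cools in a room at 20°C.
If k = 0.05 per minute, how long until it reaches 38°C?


From T(t) = T_a + (T₀ - T_a)e^(-kt), set T(t) = 38:
(38 - 20) / (90 - 20) = e^(-0.05t), so t = -ln(0.257)/0.05 ≈ 27.2 minutes.


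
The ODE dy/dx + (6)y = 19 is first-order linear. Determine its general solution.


P(x) = 6, Q(x) = 19; integrating factor μ = e^(6x).
(μ y)' = 19e^(6x) ⇒ μ y = (19/6)e^(6x) + C.
Divide by μ: y = 19/6 + Ce^(-6x).


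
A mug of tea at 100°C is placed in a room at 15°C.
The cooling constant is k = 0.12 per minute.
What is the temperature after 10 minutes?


Newton's law: dT/dt = -k(T - T_a) has solution T(t) = T_a + (T₀ - T_a)e^(-kt).
Plug in T_a = 15, T₀ = 100, k = 0.12, t = 10: T(10) = 15 + (85)e^(-1.20) ≈ 40.6°C.


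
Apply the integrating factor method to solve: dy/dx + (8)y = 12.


P(x) = 8, Q(x) = 12; integrating factor μ = e^(8x).
(μ y)' = 12e^(8x) ⇒ μ y = (3/2)e^(8x) + C.
Divide by μ: y = 3/2 + Ce^(-8x).


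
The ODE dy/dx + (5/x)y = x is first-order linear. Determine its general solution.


P(x) = 5/x ⇒ μ = x^5.
(x^5 y)' = x^6 ⇒ x^5 y = x^7/(7) + C.
Solve for y: y = (1/7)x^2 + C/x^5.


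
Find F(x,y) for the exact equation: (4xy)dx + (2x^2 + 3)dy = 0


Check exactness: ∂M/∂y = 4x and ∂N/∂x = 4x; equal, so the equation is exact.
Integrate M with respect to x (treating y as constant): ∫M dx = 2x^2y + h(y).
Differentiate w.r.t. y and set equal to N: the x-dependent terms already match, leaving h'(y) = 3. Integrate: h(y) = 3y.
So F(x,y) = 2x^2y + 3y.
General solution: 2x^2y + 3y = C.


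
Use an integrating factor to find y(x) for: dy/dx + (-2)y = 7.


P(x) = -2 ⇒ μ = e^(-2x).
(μ y)' = 7e^(-2x) ⇒ μ y = -(7/2)e^(-2x) + C.
Divide by μ: y = -7/2 + Ce^(2x).


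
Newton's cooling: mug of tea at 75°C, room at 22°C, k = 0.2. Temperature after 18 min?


Newton's law: dT/dt = -k(T - T_a) has solution T(t) = T_a + (T₀ - T_a)e^(-kt).
Plug in T_a = 22, T₀ = 75, k = 0.2, t = 18: T(18) = 22 + (53)e^(-3.60) ≈ 23.4°C.


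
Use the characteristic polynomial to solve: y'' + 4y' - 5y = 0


Characteristic equation: r² + 4r - 5 = 0.
Factor: (r - 1)(r + 5) = 0 ⇒ r = 1, -5 (distinct real).
General solution: y = C₁e^(x) + C₂e^(-5x).


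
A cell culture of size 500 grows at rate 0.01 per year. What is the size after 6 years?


The ODE dP/dt = 0.01P has solution P(t) = P(0)e^(0.01t).
Substitute P(0) = 500 and t = 6: P(6) = 500 e^(0.06) ≈ 531.


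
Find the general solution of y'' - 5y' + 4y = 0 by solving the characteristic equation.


Characteristic equation: r² - 5r + 4 = 0.
Factor: (r - 1)(r - 4) = 0 ⇒ r = 1, 4 (distinct real).
General solution: y = C₁e^(x) + C₂e^(4x).


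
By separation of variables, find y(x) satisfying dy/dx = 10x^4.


Integrate both sides with respect to x: y = ∫ 10x^4 dx = 2x^5 + C.


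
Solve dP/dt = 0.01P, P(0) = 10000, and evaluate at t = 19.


The ODE dP/dt = 0.01P has solution P(t) = P(0)e^(0.01t).
Substitute P(0) = 10000 and t = 19: P(19) = 10000 e^(0.19) ≈ 12092.


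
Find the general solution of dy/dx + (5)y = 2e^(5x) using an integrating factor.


P(x) = 5 ⇒ μ = e^(5x).
(μ y)' = 2e^(10x) ⇒ μ y = (2/10)e^(10x) + C.
Divide by μ: y = (1/5)e^(5x) + Ce^(-5x).


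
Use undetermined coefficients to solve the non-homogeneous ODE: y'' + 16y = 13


Homogeneous part: r² + 16 = 0 ⇒ r = ±4i, so y_h = C₁cos(4x) + C₂sin(4x).
Try constant y_p = A; plug in: 16A = 13 ⇒ A = 13/16.
General solution: y = C₁cos(4x) + C₂sin(4x) + 13/16.


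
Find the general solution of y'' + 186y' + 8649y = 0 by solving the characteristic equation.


Characteristic equation: r² + 186r + 8649 = 0, i.e. (r + 93)² = 0.
Repeated root r = -93; include an x factor for the second linearly independent solution.
General solution: y = (C₁ + C₂x)e^(-93x).


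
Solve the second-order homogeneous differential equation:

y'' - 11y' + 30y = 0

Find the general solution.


Characteristic equation: r² - 11r + 30 = 0.
Factor: (r - 6)(r - 5) = 0 ⇒ r = 6, 5 (distinct real).
General solution: y = C₁e^(6x) + C₂e^(5x).


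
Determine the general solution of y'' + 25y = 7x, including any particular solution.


Homogeneous: r² + 25 = 0 ⇒ r = ±5i, y_h = C₁cos(5x) + C₂sin(5x).
Polynomial forcing; try y_p = Ax + B. Then y_p'' + 25 y_p = 25(Ax + B) = 7x, so B = 0 and A = 7/25.
General solution: y = C₁cos(5x) + C₂sin(5x) + (7/25)x.


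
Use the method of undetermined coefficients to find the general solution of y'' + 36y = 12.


Homogeneous part: r² + 36 = 0 ⇒ r = ±6i, so y_h = C₁cos(6x) + C₂sin(6x).
Try constant y_p = A; plug in: 36A = 12 ⇒ A = 1/3.
General solution: y = C₁cos(6x) + C₂sin(6x) + 1/3.


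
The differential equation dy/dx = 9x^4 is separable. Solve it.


Integrate both sides with respect to x: y = ∫ 9x^4 dx = (9/5)x^5 + C.


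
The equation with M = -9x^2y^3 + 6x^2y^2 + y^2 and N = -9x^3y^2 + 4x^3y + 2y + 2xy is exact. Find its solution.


Check exactness: ∂M/∂y = -27x^2y^2 + 12x^2y + 2y and ∂N/∂x = -27x^2y^2 + 12x^2y + 2y; equal, so the equation is exact.
Integrate M with respect to x (treating y as constant): ∫M dx = -3x^3y^3 + 2x^3y^2 + xy^2 + h(y).
Differentiate w.r.t. y and set equal to N: the x-dependent terms already match, leaving h'(y) = 2y. Integrate: h(y) = y^2.
So F(x,y) = -3x^3y^3 + 2x^3y^2 + y^2 + xy^2.
General solution: -3x^3y^3 + 2x^3y^2 + y^2 + xy^2 = C.


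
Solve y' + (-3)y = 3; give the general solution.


P(x) = -3 ⇒ μ = e^(-3x).
(μ y)' = 3e^(-3x) ⇒ μ y = -e^(-3x) + C.
Divide by μ: y = -1 + Ce^(3x).


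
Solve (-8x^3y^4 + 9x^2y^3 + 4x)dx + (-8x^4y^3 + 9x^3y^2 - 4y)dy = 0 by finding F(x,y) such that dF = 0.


Check exactness: ∂M/∂y = -32x^3y^3 + 27x^2y^2 and ∂N/∂x = -32x^3y^3 + 27x^2y^2; equal, so the equation is exact.
Integrate M with respect to x (treating y as constant): ∫M dx = -2x^4y^4 + 3x^3y^3 + 2x^2 + h(y).
Differentiate w.r.t. y and set equal to N: the x-dependent terms already match, leaving h'(y) = -4y. Integrate: h(y) = -2y^2.
So F(x,y) = -2x^4y^4 + 3x^3y^3 + 2x^2 - 2y^2.
General solution: -2x^4y^4 + 3x^3y^3 + 2x^2 - 2y^2 = C.


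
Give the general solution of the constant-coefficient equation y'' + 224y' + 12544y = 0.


Characteristic equation: r² + 224r + 12544 = 0, i.e. (r + 112)² = 0.
Repeated root r = -112; include an x factor for the second linearly independent solution.
General solution: y = (C₁ + C₂x)e^(-112x).


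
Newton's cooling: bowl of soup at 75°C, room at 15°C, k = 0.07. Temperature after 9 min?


Newton's law: dT/dt = -k(T - T_a) has solution T(t) = T_a + (T₀ - T_a)e^(-kt).
Plug in T_a = 15, T₀ = 75, k = 0.07, t = 9: T(9) = 15 + (60)e^(-0.63) ≈ 47.0°C.


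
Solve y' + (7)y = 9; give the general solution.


P(x) = 7, Q(x) = 9; integrating factor μ = e^(7x).
(μ y)' = 9e^(7x) ⇒ μ y = (9/7)e^(7x) + C.
Divide by μ: y = 9/7 + Ce^(-7x).


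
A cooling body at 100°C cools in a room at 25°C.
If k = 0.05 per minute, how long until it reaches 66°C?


From T(t) = T_a + (T₀ - T_a)e^(-kt), set T(t) = 66:
(66 - 25) / (100 - 25) = e^(-0.05t), so t = -ln(0.547)/0.05 ≈ 12.1 minutes.


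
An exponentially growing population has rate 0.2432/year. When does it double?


Exponential growth: P(t) = P₀ e^(0.2432t). Set P(t)/P₀ = 2: e^(0.2432t) = 2.
Solve: t = ln(2)/0.2432 ≈ 2.85 years.


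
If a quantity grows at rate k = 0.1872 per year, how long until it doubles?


Exponential growth: P(t) = P₀ e^(0.1872t). Set P(t)/P₀ = 2: e^(0.1872t) = 2.
Solve: t = ln(2)/0.1872 ≈ 3.70 years.


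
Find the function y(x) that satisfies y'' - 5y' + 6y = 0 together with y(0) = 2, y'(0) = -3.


Characteristic roots of r² - 5r + 6 = 0 are 3, 2.
General solution y = c₁ e^(3x) + c₂ e^(2x).
Apply y(0) = 2: c₁ + c₂ = 2. Apply y'(0) = -3: 3 c₁ + 2 c₂ = -3.
Solve: c₁ = -7, c₂ = 9.
Particular solution: y = -7e^(3x) + 9e^(2x).


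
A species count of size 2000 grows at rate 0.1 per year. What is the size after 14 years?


The ODE dP/dt = 0.1P has solution P(t) = P(0)e^(0.1t).
Substitute P(0) = 2000 and t = 14: P(14) = 2000 e^(1.40) ≈ 8110.


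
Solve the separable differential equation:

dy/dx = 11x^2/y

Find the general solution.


Separate variables: y dy = 11x^2 dx.
Integrate both sides: y²/2 = (11/3)x^3 + C₀.
Multiply by 2: y² = (22/3)x^3 + C.


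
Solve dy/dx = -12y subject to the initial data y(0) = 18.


General solution of y' = -12y is y = Ce^(-12x).
Apply y(0) = 18: C = 18.
Particular solution: y = 18e^(-12x).


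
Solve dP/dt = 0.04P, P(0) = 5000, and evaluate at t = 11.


The ODE dP/dt = 0.04P has solution P(t) = P(0)e^(0.04t).
Substitute P(0) = 5000 and t = 11: P(11) = 5000 e^(0.44) ≈ 7764.


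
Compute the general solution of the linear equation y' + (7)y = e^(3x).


P(x) = 7 ⇒ μ = e^(7x).
(μ y)' = e^(10x) ⇒ μ y = e^(10x)/10 + C.
Divide by μ: y = (1/10)e^(3x) + Ce^(-7x).


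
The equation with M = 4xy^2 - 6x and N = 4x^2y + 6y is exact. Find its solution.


Check exactness: ∂M/∂y = 8xy and ∂N/∂x = 8xy; equal, so the equation is exact.
Integrate M with respect to x (treating y as constant): ∫M dx = 2x^2y^2 - 3x^2 + h(y).
Differentiate w.r.t. y and set equal to N: the x-dependent terms already match, leaving h'(y) = 6y. Integrate: h(y) = 3y^2.
So F(x,y) = 2x^2y^2 + 3y^2 - 3x^2.
General solution: 2x^2y^2 + 3y^2 - 3x^2 = C.


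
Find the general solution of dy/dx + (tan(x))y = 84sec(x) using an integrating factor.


P(x) = tan(x) ⇒ μ = e^(∫tan(x)dx) = sec(x).
(sec(x) y)' = 84sec²(x) ⇒ sec(x) y = 84tan(x) + C.
Multiply by cos(x): y = 84sin(x) + C·cos(x).


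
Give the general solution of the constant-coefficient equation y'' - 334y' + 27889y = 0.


Characteristic equation: r² - 334r + 27889 = 0, i.e. (r - 167)² = 0.
Repeated root r = 167; include an x factor for the second linearly independent solution.
General solution: y = (C₁ + C₂x)e^(167x).


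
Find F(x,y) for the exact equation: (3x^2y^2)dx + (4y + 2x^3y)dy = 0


Check exactness: ∂M/∂y = 6x^2y and ∂N/∂x = 6x^2y; equal, so the equation is exact.
Integrate M with respect to x (treating y as constant): ∫M dx = x^3y^2 + h(y).
Differentiate w.r.t. y and set equal to N: the x-dependent terms already match, leaving h'(y) = 4y. Integrate: h(y) = 2y^2.
So F(x,y) = 2y^2 + x^3y^2.
General solution: 2y^2 + x^3y^2 = C.
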